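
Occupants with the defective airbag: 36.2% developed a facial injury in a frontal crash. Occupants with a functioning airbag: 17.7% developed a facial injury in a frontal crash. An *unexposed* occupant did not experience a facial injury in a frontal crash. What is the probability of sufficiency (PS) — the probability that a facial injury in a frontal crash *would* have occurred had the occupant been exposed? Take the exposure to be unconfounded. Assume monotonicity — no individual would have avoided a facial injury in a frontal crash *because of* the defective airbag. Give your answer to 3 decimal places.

PS ≈ 0.225

p₁ = 0.362, p₀ = 0.177.
Under exogeneity and monotonicity, PS = (p₁ − p₀) / (1 − p₀).
PS = (0.362 − 0.177) / (1 − 0.177) = 0.185 / 0.823 ≈ 0.2248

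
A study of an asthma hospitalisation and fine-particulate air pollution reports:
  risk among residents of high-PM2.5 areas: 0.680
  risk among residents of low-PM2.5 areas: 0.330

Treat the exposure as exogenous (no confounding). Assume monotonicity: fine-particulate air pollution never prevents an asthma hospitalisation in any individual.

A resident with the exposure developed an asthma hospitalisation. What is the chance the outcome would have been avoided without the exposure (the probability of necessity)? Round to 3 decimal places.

PN ≈ 0.515

Let p₁ = 0.68, p₀ = 0.33.
Under exogeneity and monotonicity, PN = (p₁ − p₀) / p₁.
PN = (0.68 − 0.33) / 0.68 = 0.35 / 0.68 ≈ 0.5147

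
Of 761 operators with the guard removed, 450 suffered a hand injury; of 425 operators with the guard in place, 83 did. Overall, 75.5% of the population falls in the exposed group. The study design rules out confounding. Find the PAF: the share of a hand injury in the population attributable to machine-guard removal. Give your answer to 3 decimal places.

PAF ≈ 0.605

p₁ = P(outcome | exposed) = 450/761 = 0.59133
p₀ = P(outcome | unexposed) = 83/425 = 0.19529
Overall risk P(Y=1) = π·p₁ + (1−π)·p₀ = 0.755×0.59133 + 0.245×0.19529 = 0.4943.
Under exogeneity, PAF = [P(Y=1) − p₀] / P(Y=1).
PAF = (0.4943 − 0.19529) / 0.4943 ≈ 0.6049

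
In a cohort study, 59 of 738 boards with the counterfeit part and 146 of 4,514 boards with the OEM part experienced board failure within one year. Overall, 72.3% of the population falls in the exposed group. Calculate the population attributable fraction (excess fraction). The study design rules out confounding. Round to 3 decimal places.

PAF ≈ 0.516

p₁ = P(outcome | exposed) = 59/738 = 0.079946
p₀ = P(outcome | unexposed) = 146/4514 = 0.032344
Overall risk P(Y=1) = π·p₁ + (1−π)·p₀ = 0.723×0.079946 + 0.277×0.032344 = 0.06676.
Under exogeneity, PAF = [P(Y=1) − p₀] / P(Y=1).
PAF = (0.06676 − 0.032344) / 0.06676 ≈ 0.5155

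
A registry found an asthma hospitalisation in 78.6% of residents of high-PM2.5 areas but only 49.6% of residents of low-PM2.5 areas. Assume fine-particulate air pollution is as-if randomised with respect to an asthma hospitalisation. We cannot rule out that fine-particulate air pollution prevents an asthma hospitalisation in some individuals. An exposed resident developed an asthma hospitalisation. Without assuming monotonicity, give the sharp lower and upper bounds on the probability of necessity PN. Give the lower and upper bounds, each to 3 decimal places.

p₁ = 0.786, p₀ = 0.496.
Under exogeneity alone the bounds on PN are max{0,(p₁−p₀)/p₁} ≤ PN ≤ min{1,(1−p₀)/p₁}.
  lower = (p₁ − p₀)/p₁ = 0.29 / 0.786 ≈ 0.3690
  upper = min{1, (1 − p₀)/p₁} = 0.504 / 0.786 ≈ 0.6412

0.369 ≤ PN ≤ 0.641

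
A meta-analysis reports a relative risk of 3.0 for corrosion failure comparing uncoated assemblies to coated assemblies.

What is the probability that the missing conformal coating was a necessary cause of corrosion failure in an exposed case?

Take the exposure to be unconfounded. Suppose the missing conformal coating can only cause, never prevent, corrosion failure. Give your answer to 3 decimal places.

PN ≈ 0.667

Under exogeneity and monotonicity, PN = (RR − 1) / RR = 1 − 1/RR.
PN = (3.0 − 1) / 3.0 = 2 / 3.0 ≈ 0.6667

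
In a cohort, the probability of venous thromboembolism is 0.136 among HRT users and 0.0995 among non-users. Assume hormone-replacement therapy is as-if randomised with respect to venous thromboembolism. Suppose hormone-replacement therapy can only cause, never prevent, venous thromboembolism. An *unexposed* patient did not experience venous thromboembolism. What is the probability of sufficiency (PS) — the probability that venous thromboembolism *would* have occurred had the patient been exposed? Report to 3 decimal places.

PS ≈ 0.041

Let p₁ = 0.136, p₀ = 0.0995.
Under exogeneity and monotonicity, PS = (p₁ − p₀) / (1 − p₀).
PS = (0.136 − 0.0995) / (1 − 0.0995) = 0.0365 / 0.9005 ≈ 0.0405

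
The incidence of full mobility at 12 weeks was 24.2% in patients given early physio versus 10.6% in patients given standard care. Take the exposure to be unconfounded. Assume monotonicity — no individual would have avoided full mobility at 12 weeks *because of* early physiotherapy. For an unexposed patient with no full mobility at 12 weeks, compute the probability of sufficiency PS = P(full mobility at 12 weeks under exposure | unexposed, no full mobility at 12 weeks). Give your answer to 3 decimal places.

p₁ = 0.242, p₀ = 0.106.
Under exogeneity and monotonicity, PS = (p₁ − p₀) / (1 − p₀).
PS = (0.242 − 0.106) / (1 − 0.106) = 0.136 / 0.894 ≈ 0.1521

PS ≈ 0.152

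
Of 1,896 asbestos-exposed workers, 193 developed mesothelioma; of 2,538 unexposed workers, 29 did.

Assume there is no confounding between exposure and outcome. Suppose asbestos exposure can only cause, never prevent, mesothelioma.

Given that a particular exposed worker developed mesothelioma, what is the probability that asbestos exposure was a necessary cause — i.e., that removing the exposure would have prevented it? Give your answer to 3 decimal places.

p₁ = P(outcome | exposed) = 193/1896 = 0.10179
p₀ = P(outcome | unexposed) = 29/2538 = 0.011426
Under exogeneity and monotonicity, PN = (p₁ − p₀) / p₁.
PN = (0.10179 − 0.011426) / 0.10179 = 0.090367 / 0.10179 ≈ 0.8877

PN ≈ 0.888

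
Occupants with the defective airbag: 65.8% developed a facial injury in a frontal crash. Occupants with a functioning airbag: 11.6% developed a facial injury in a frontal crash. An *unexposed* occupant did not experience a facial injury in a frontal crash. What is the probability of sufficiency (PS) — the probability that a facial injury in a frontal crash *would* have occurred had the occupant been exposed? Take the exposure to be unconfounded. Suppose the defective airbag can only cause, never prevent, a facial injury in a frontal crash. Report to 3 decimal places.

p₁ = 0.658, p₀ = 0.116.
Under exogeneity and monotonicity, PS = (p₁ − p₀) / (1 − p₀).
PS = (0.658 − 0.116) / (1 − 0.116) = 0.542 / 0.884 ≈ 0.6131

PS ≈ 0.613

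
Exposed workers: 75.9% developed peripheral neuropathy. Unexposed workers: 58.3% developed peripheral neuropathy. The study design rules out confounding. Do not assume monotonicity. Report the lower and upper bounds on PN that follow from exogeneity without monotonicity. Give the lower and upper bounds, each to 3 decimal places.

p₁ = 0.759, p₀ = 0.583.
Under exogeneity alone the bounds on PN are max{0,(p₁−p₀)/p₁} ≤ PN ≤ min{1,(1−p₀)/p₁}.
  lower = (p₁ − p₀)/p₁ = 0.176 / 0.759 ≈ 0.2319
  upper = min{1, (1 − p₀)/p₁} = 0.417 / 0.759 ≈ 0.5494

0.232 ≤ PN ≤ 0.549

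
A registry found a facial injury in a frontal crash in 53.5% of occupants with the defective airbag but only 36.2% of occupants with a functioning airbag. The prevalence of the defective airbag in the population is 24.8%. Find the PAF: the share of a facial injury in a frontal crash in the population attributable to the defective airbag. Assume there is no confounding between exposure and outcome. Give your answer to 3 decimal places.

PAF ≈ 0.106

p₁ = 0.535, p₀ = 0.362.
Overall risk P(Y=1) = π·p₁ + (1−π)·p₀ = 0.248×0.535 + 0.752×0.362 = 0.4049.
Under exogeneity, PAF = [P(Y=1) − p₀] / P(Y=1).
PAF = (0.4049 − 0.362) / 0.4049 ≈ 0.1060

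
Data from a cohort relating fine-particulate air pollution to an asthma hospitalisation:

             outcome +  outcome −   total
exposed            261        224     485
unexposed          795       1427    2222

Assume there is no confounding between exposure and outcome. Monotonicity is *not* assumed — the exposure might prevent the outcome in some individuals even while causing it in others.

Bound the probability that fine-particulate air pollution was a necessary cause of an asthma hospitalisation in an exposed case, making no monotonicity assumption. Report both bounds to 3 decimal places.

p₁ = P(outcome | exposed) = 261/485 = 0.53814
p₀ = P(outcome | unexposed) = 795/2222 = 0.35779
Under exogeneity alone the bounds on PN are max{0,(p₁−p₀)/p₁} ≤ PN ≤ min{1,(1−p₀)/p₁}.
  lower = (p₁ − p₀)/p₁ = 0.18036 / 0.53814 ≈ 0.3351
  upper = min{1, (1 − p₀)/p₁} = 0.64221 / 0.53814 ≈ 1.1934 → capped at 1

0.335 ≤ PN ≤ 1.000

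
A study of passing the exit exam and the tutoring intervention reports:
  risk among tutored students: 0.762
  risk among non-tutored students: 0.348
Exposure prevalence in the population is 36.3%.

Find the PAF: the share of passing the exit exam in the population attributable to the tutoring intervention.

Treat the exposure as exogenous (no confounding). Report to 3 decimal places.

PAF ≈ 0.302

Let p₁ = 0.762, p₀ = 0.348.
Overall risk P(Y=1) = π·p₁ + (1−π)·p₀ = 0.363×0.762 + 0.637×0.348 = 0.49828.
Under exogeneity, PAF = [P(Y=1) − p₀] / P(Y=1).
PAF = (0.49828 − 0.348) / 0.49828 ≈ 0.3016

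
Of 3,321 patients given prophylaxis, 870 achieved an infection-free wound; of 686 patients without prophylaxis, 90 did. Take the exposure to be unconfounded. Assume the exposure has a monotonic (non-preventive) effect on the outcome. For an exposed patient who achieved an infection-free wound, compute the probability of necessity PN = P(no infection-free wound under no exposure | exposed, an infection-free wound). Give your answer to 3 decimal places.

p₁ = P(outcome | exposed) = 870/3321 = 0.26197
p₀ = P(outcome | unexposed) = 90/686 = 0.1312
Under exogeneity and monotonicity, PN = (p₁ − p₀) / p₁.
PN = (0.26197 − 0.1312) / 0.26197 = 0.13077 / 0.26197 ≈ 0.4992

PN ≈ 0.499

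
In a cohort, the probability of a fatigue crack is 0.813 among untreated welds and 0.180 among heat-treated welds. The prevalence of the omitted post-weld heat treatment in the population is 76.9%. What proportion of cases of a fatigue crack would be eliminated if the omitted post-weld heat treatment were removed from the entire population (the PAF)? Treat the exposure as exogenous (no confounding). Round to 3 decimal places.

Let p₁ = 0.813, p₀ = 0.18.
Overall risk P(Y=1) = π·p₁ + (1−π)·p₀ = 0.769×0.813 + 0.231×0.18 = 0.66678.
Under exogeneity, PAF = [P(Y=1) − p₀] / P(Y=1).
PAF = (0.66678 − 0.18) / 0.66678 ≈ 0.7300

PAF ≈ 0.730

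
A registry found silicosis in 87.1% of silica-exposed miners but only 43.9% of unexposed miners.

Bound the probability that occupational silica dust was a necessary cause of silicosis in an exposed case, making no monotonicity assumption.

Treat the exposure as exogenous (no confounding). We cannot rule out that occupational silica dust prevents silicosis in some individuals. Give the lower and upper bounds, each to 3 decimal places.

0.496 ≤ PN ≤ 0.644

p₁ = 0.871, p₀ = 0.439.
Under exogeneity alone the bounds on PN are max{0,(p₁−p₀)/p₁} ≤ PN ≤ min{1,(1−p₀)/p₁}.
  lower = (p₁ − p₀)/p₁ = 0.432 / 0.871 ≈ 0.4960
  upper = min{1, (1 − p₀)/p₁} = 0.561 / 0.871 ≈ 0.6441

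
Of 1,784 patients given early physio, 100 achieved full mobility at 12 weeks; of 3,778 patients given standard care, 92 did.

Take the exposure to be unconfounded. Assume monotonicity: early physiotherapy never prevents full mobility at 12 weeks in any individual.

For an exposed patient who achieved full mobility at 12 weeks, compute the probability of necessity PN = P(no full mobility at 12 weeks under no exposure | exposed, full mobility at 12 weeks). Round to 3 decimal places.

PN ≈ 0.566

p₁ = P(outcome | exposed) = 100/1784 = 0.056054
p₀ = P(outcome | unexposed) = 92/3778 = 0.024352
Under exogeneity and monotonicity, PN = (p₁ − p₀) / p₁.
PN = (0.056054 − 0.024352) / 0.056054 = 0.031702 / 0.056054 ≈ 0.5656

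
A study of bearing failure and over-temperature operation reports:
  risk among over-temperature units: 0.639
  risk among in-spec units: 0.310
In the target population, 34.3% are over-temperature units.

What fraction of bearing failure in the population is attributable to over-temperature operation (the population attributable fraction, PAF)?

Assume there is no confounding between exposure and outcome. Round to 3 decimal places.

Let p₁ = 0.639, p₀ = 0.31.
Overall risk P(Y=1) = π·p₁ + (1−π)·p₀ = 0.343×0.639 + 0.657×0.31 = 0.42285.
Under exogeneity, PAF = [P(Y=1) − p₀] / P(Y=1).
PAF = (0.42285 − 0.31) / 0.42285 ≈ 0.2669

PAF ≈ 0.267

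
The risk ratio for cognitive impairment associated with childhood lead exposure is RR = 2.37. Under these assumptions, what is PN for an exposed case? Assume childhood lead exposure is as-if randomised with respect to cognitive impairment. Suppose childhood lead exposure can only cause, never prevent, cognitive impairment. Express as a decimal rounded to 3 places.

Under exogeneity and monotonicity, PN = (RR − 1) / RR = 1 − 1/RR.
PN = (2.37 − 1) / 2.37 = 1.37 / 2.37 ≈ 0.5781

PN ≈ 0.578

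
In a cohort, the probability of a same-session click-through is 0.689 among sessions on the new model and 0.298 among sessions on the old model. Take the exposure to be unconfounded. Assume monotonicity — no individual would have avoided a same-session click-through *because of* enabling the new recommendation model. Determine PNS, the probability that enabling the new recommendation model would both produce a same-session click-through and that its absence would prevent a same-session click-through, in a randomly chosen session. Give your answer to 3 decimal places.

PNS ≈ 0.391

Let p₁ = 0.689, p₀ = 0.298.
Under exogeneity and monotonicity, PNS = p₁ − p₀.
PNS = 0.689 − 0.298 = 0.391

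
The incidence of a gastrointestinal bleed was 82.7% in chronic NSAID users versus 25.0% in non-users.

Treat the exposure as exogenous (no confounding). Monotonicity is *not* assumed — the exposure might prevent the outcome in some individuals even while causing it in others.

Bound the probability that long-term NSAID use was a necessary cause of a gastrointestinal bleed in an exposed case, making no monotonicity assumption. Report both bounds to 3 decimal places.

p₁ = 0.827, p₀ = 0.25.
Under exogeneity alone the bounds on PN are max{0,(p₁−p₀)/p₁} ≤ PN ≤ min{1,(1−p₀)/p₁}.
  lower = (p₁ − p₀)/p₁ = 0.577 / 0.827 ≈ 0.6977
  upper = min{1, (1 − p₀)/p₁} = 0.75 / 0.827 ≈ 0.9069

0.698 ≤ PN ≤ 0.907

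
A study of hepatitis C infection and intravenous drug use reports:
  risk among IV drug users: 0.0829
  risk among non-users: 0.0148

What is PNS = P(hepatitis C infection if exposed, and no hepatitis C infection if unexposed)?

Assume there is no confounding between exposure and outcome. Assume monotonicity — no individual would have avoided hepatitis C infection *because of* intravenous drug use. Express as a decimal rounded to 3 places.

PNS ≈ 0.068

Let p₁ = 0.0829, p₀ = 0.0148.
Under exogeneity and monotonicity, PNS = p₁ − p₀.
PNS = 0.0829 − 0.0148 = 0.0681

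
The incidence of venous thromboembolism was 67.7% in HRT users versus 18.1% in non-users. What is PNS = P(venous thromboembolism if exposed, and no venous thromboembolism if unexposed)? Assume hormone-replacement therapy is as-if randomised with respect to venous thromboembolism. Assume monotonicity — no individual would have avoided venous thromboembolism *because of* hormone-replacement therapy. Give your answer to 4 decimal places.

PNS ≈ 0.4960

p₁ = 0.677, p₀ = 0.181.
Under exogeneity and monotonicity, PNS = p₁ − p₀.
PNS = 0.677 − 0.181 = 0.496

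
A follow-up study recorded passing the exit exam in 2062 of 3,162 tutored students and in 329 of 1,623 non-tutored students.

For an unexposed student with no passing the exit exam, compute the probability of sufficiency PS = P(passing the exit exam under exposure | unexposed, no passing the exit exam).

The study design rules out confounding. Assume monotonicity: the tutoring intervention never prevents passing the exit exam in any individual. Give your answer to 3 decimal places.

PS ≈ 0.564

p₁ = P(outcome | exposed) = 2062/3162 = 0.65212
p₀ = P(outcome | unexposed) = 329/1623 = 0.20271
Under exogeneity and monotonicity, PS = (p₁ − p₀) / (1 − p₀).
PS = (0.65212 − 0.20271) / (1 − 0.20271) = 0.44941 / 0.79729 ≈ 0.5637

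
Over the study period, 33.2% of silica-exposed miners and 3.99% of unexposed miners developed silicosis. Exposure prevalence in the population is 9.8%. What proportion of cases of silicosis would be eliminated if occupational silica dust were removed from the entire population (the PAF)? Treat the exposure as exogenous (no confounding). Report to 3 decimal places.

p₁ = 0.332, p₀ = 0.0399.
Overall risk P(Y=1) = π·p₁ + (1−π)·p₀ = 0.098×0.332 + 0.902×0.0399 = 0.068526.
Under exogeneity, PAF = [P(Y=1) − p₀] / P(Y=1).
PAF = (0.068526 − 0.0399) / 0.068526 ≈ 0.4177

PAF ≈ 0.418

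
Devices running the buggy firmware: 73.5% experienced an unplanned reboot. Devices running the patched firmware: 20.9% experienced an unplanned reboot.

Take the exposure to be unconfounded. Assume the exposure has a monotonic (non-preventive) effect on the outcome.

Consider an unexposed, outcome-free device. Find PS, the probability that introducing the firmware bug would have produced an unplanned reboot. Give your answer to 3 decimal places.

PS ≈ 0.665

p₁ = 0.735, p₀ = 0.209.
Under exogeneity and monotonicity, PS = (p₁ − p₀) / (1 − p₀).
PS = (0.735 − 0.209) / (1 − 0.209) = 0.526 / 0.791 ≈ 0.6650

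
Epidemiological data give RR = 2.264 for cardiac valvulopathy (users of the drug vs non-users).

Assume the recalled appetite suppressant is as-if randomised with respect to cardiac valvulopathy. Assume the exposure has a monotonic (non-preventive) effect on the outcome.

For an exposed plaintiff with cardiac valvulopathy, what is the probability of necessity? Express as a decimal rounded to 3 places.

Under exogeneity and monotonicity, PN = (RR − 1) / RR = 1 − 1/RR.
PN = (2.264 − 1) / 2.264 = 1.264 / 2.264 ≈ 0.5583

PN ≈ 0.558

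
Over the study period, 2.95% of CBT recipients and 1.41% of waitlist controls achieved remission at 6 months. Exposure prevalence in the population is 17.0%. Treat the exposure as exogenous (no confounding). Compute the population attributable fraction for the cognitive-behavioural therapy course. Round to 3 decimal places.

p₁ = 0.0295, p₀ = 0.0141.
Overall risk P(Y=1) = π·p₁ + (1−π)·p₀ = 0.17×0.0295 + 0.83×0.0141 = 0.016718.
Under exogeneity, PAF = [P(Y=1) − p₀] / P(Y=1).
PAF = (0.016718 − 0.0141) / 0.016718 ≈ 0.1566

PAF ≈ 0.157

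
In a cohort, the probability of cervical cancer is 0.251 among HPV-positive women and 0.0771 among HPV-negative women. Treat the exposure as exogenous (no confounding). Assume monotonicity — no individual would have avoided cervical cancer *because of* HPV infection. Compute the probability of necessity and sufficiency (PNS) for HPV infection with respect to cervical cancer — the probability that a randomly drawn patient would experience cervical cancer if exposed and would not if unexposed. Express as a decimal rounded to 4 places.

PNS ≈ 0.1739

Let p₁ = 0.251, p₀ = 0.0771.
Under exogeneity and monotonicity, PNS = p₁ − p₀.
PNS = 0.251 − 0.0771 = 0.1739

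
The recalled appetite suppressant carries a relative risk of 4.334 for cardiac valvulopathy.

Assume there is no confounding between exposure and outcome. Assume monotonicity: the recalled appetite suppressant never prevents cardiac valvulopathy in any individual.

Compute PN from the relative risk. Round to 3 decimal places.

Under exogeneity and monotonicity, PN = (RR − 1) / RR = 1 − 1/RR.
PN = (4.334 − 1) / 4.334 = 3.334 / 4.334 ≈ 0.7693

PN ≈ 0.769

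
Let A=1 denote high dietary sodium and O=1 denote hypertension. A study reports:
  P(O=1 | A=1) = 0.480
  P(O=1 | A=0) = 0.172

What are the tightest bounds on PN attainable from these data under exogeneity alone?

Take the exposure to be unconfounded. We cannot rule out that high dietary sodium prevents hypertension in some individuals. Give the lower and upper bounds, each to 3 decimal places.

0.642 ≤ PN ≤ 1.000

Let p₁ = 0.48, p₀ = 0.172.
Under exogeneity alone the bounds on PN are max{0,(p₁−p₀)/p₁} ≤ PN ≤ min{1,(1−p₀)/p₁}.
  lower = (p₁ − p₀)/p₁ = 0.308 / 0.48 ≈ 0.6417
  upper = min{1, (1 − p₀)/p₁} = 0.828 / 0.48 ≈ 1.7250 → capped at 1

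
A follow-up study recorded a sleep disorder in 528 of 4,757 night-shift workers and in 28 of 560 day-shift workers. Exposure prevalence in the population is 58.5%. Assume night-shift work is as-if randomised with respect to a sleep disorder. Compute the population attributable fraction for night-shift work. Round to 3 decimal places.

p₁ = P(outcome | exposed) = 528/4757 = 0.11099
p₀ = P(outcome | unexposed) = 28/560 = 0.05
Overall risk P(Y=1) = π·p₁ + (1−π)·p₀ = 0.585×0.11099 + 0.415×0.05 = 0.085682.
Under exogeneity, PAF = [P(Y=1) − p₀] / P(Y=1).
PAF = (0.085682 − 0.05) / 0.085682 ≈ 0.4164

PAF ≈ 0.416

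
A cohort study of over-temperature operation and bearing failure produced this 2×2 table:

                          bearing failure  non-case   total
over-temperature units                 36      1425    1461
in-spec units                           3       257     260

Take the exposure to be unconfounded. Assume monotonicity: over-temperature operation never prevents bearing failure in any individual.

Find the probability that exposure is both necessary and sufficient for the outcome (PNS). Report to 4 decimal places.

PNS ≈ 0.0131

p₁ = P(outcome | exposed) = 36/1461 = 0.024641
p₀ = P(outcome | unexposed) = 3/260 = 0.011538
Under exogeneity and monotonicity, PNS = p₁ − p₀.
PNS = 0.024641 − 0.011538 = 0.013102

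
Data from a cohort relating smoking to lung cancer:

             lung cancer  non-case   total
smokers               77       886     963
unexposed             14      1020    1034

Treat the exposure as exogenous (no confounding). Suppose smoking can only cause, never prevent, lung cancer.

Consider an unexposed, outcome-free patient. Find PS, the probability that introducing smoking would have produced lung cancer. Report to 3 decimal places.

PS ≈ 0.067

p₁ = P(outcome | exposed) = 77/963 = 0.079958
p₀ = P(outcome | unexposed) = 14/1034 = 0.01354
Under exogeneity and monotonicity, PS = (p₁ − p₀) / (1 − p₀).
PS = (0.079958 − 0.01354) / (1 − 0.01354) = 0.066419 / 0.98646 ≈ 0.0673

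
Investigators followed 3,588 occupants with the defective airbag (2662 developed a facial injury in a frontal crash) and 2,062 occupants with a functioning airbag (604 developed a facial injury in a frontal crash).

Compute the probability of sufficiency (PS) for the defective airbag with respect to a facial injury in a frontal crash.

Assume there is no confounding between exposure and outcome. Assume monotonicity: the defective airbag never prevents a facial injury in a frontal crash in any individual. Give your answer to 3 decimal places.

p₁ = P(outcome | exposed) = 2662/3588 = 0.74192
p₀ = P(outcome | unexposed) = 604/2062 = 0.29292
Under exogeneity and monotonicity, PS = (p₁ − p₀) / (1 − p₀).
PS = (0.74192 − 0.29292) / (1 − 0.29292) = 0.449 / 0.70708 ≈ 0.6350

PS ≈ 0.635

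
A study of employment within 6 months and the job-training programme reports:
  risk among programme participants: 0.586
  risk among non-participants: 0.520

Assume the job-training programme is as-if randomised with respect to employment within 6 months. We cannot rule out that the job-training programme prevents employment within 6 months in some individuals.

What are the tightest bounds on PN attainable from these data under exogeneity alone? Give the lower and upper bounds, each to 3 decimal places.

Let p₁ = 0.586, p₀ = 0.52.
Under exogeneity alone the bounds on PN are max{0,(p₁−p₀)/p₁} ≤ PN ≤ min{1,(1−p₀)/p₁}.
  lower = (p₁ − p₀)/p₁ = 0.066 / 0.586 ≈ 0.1126
  upper = min{1, (1 − p₀)/p₁} = 0.48 / 0.586 ≈ 0.8191

0.113 ≤ PN ≤ 0.819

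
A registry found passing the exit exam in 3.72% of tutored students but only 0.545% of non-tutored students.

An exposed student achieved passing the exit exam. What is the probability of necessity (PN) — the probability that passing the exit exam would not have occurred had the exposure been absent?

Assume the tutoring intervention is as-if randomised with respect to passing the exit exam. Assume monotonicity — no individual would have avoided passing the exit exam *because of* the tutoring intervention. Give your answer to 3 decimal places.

p₁ = 0.0372, p₀ = 0.00545.
Under exogeneity and monotonicity, PN = (p₁ − p₀) / p₁.
PN = (0.0372 − 0.00545) / 0.0372 = 0.03175 / 0.0372 ≈ 0.8535

PN ≈ 0.853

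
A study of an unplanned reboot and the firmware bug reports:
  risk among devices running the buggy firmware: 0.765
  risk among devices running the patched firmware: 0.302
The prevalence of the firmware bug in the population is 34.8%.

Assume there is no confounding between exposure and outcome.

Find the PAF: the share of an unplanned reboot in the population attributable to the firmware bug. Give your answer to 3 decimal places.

Let p₁ = 0.765, p₀ = 0.302.
Overall risk P(Y=1) = π·p₁ + (1−π)·p₀ = 0.348×0.765 + 0.652×0.302 = 0.46312.
Under exogeneity, PAF = [P(Y=1) − p₀] / P(Y=1).
PAF = (0.46312 − 0.302) / 0.46312 ≈ 0.3479

PAF ≈ 0.348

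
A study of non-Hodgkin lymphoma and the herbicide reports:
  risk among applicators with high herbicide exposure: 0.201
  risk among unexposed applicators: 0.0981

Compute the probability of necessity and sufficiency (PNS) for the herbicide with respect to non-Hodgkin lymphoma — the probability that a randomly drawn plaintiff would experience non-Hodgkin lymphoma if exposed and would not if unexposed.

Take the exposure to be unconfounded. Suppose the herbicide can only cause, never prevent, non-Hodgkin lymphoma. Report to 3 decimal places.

PNS ≈ 0.103

Let p₁ = 0.201, p₀ = 0.0981.
Under exogeneity and monotonicity, PNS = p₁ − p₀.
PNS = 0.201 − 0.0981 = 0.1029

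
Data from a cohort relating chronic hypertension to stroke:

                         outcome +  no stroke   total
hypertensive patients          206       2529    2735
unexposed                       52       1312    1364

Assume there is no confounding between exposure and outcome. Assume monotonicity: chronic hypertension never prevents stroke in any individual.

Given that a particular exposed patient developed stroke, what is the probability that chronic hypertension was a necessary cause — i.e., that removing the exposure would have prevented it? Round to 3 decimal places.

PN ≈ 0.494

p₁ = P(outcome | exposed) = 206/2735 = 0.07532
p₀ = P(outcome | unexposed) = 52/1364 = 0.038123
Under exogeneity and monotonicity, PN = (p₁ − p₀) / p₁.
PN = (0.07532 − 0.038123) / 0.07532 = 0.037197 / 0.07532 ≈ 0.4939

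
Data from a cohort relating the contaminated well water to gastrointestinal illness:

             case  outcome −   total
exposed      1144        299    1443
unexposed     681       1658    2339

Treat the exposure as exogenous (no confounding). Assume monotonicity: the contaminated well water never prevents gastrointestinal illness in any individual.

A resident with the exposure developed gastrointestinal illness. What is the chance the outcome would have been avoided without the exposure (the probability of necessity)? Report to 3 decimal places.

p₁ = P(outcome | exposed) = 1144/1443 = 0.79279
p₀ = P(outcome | unexposed) = 681/2339 = 0.29115
Under exogeneity and monotonicity, PN = (p₁ − p₀) / p₁.
PN = (0.79279 − 0.29115) / 0.79279 = 0.50164 / 0.79279 ≈ 0.6328

PN ≈ 0.633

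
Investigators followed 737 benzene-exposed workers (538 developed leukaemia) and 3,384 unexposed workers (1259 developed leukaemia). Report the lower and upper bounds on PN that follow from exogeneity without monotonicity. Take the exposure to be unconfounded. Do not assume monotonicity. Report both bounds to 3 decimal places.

p₁ = P(outcome | exposed) = 538/737 = 0.72999
p₀ = P(outcome | unexposed) = 1259/3384 = 0.37204
Under exogeneity alone the bounds on PN are max{0,(p₁−p₀)/p₁} ≤ PN ≤ min{1,(1−p₀)/p₁}.
  lower = (p₁ − p₀)/p₁ = 0.35794 / 0.72999 ≈ 0.4903
  upper = min{1, (1 − p₀)/p₁} = 0.62796 / 0.72999 ≈ 0.8602

0.490 ≤ PN ≤ 0.860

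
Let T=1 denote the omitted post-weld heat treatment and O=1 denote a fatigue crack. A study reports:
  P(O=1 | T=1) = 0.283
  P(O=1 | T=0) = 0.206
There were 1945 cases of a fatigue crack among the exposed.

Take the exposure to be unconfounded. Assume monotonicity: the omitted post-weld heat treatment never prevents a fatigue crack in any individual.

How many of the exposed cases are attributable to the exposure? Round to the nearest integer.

about 529 cases

Let p₁ = 0.283, p₀ = 0.206.
PN = (p₁ − p₀)/p₁ = (0.283 − 0.206) / 0.283 ≈ 0.27208.
Attributable cases ≈ PN × (exposed cases) = 0.27208 × 1945 ≈ 529.20.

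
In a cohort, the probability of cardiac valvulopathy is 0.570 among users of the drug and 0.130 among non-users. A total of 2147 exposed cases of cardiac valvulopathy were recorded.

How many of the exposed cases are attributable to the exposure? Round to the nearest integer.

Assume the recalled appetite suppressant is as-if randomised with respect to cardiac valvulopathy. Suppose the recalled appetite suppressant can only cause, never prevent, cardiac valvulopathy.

about 1657 cases

Let p₁ = 0.57, p₀ = 0.13.
PN = (p₁ − p₀)/p₁ = (0.57 − 0.13) / 0.57 ≈ 0.77193.
Attributable cases ≈ PN × (exposed cases) = 0.77193 × 2147 ≈ 1657.33.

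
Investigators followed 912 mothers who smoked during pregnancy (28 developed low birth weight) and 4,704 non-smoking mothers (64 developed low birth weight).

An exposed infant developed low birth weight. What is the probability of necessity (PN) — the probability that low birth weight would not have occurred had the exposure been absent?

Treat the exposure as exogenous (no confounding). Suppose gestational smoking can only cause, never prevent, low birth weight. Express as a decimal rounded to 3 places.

PN ≈ 0.557

p₁ = P(outcome | exposed) = 28/912 = 0.030702
p₀ = P(outcome | unexposed) = 64/4704 = 0.013605
Under exogeneity and monotonicity, PN = (p₁ − p₀) / p₁.
PN = (0.030702 − 0.013605) / 0.030702 = 0.017096 / 0.030702 ≈ 0.5569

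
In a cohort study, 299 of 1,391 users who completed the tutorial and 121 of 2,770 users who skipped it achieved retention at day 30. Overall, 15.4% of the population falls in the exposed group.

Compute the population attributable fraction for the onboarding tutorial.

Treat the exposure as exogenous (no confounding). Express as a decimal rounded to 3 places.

PAF ≈ 0.376

p₁ = P(outcome | exposed) = 299/1391 = 0.21495
p₀ = P(outcome | unexposed) = 121/2770 = 0.043682
Overall risk P(Y=1) = π·p₁ + (1−π)·p₀ = 0.154×0.21495 + 0.846×0.043682 = 0.070058.
Under exogeneity, PAF = [P(Y=1) − p₀] / P(Y=1).
PAF = (0.070058 − 0.043682) / 0.070058 ≈ 0.3765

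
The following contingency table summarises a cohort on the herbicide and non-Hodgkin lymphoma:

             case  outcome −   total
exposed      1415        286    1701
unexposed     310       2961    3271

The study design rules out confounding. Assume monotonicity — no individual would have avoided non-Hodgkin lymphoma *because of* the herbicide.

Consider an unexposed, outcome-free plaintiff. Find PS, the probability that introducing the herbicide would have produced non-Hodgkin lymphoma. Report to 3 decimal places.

p₁ = P(outcome | exposed) = 1415/1701 = 0.83186
p₀ = P(outcome | unexposed) = 310/3271 = 0.094772
Under exogeneity and monotonicity, PS = (p₁ − p₀) / (1 − p₀).
PS = (0.83186 − 0.094772) / (1 − 0.094772) = 0.73709 / 0.90523 ≈ 0.8143

PS ≈ 0.814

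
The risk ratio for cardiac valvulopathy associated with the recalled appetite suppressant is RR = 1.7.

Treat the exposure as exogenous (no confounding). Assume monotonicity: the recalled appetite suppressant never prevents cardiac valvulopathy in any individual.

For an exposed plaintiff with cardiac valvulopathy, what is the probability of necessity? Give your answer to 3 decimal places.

Under exogeneity and monotonicity, PN = (RR − 1) / RR = 1 − 1/RR.
PN = (1.7 − 1) / 1.7 = 0.7 / 1.7 ≈ 0.4118

PN ≈ 0.412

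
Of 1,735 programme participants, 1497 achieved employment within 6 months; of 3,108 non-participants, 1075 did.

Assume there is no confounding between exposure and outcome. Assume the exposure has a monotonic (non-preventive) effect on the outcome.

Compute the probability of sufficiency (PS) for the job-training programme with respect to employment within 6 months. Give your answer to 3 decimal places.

p₁ = P(outcome | exposed) = 1497/1735 = 0.86282
p₀ = P(outcome | unexposed) = 1075/3108 = 0.34588
Under exogeneity and monotonicity, PS = (p₁ − p₀) / (1 − p₀).
PS = (0.86282 − 0.34588) / (1 − 0.34588) = 0.51694 / 0.65412 ≈ 0.7903

PS ≈ 0.790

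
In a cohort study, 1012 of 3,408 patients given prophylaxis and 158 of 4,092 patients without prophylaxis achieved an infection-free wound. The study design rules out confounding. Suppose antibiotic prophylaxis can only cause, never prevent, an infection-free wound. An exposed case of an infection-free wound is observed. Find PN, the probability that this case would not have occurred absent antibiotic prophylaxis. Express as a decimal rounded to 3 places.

p₁ = P(outcome | exposed) = 1012/3408 = 0.29695
p₀ = P(outcome | unexposed) = 158/4092 = 0.038612
Under exogeneity and monotonicity, PN = (p₁ − p₀) / p₁.
PN = (0.29695 − 0.038612) / 0.29695 = 0.25834 / 0.29695 ≈ 0.8700

PN ≈ 0.870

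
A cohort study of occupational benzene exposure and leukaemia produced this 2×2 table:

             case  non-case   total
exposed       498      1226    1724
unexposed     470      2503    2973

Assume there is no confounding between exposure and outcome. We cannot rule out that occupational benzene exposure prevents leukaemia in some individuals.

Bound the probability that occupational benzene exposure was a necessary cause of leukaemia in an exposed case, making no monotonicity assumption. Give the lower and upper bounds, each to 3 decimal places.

0.453 ≤ PN ≤ 1.000

p₁ = P(outcome | exposed) = 498/1724 = 0.28886
p₀ = P(outcome | unexposed) = 470/2973 = 0.15809
Under exogeneity alone the bounds on PN are max{0,(p₁−p₀)/p₁} ≤ PN ≤ min{1,(1−p₀)/p₁}.
  lower = (p₁ − p₀)/p₁ = 0.13077 / 0.28886 ≈ 0.4527
  upper = min{1, (1 − p₀)/p₁} = 0.84191 / 0.28886 ≈ 2.9146 → capped at 1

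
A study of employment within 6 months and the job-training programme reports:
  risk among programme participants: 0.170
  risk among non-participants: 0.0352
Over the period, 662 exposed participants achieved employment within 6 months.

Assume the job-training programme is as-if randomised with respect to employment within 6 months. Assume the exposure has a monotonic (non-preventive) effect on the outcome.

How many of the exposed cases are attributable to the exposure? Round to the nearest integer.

Let p₁ = 0.17, p₀ = 0.0352.
PN = (p₁ − p₀)/p₁ = (0.17 − 0.0352) / 0.17 ≈ 0.79294.
Attributable cases ≈ PN × (exposed cases) = 0.79294 × 662 ≈ 524.93.

about 525 cases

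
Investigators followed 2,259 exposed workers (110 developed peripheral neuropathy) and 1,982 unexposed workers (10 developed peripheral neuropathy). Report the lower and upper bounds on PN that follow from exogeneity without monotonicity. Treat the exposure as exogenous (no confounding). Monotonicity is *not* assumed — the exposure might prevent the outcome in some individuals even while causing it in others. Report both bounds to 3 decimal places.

p₁ = P(outcome | exposed) = 110/2259 = 0.048694
p₀ = P(outcome | unexposed) = 10/1982 = 0.0050454
Under exogeneity alone the bounds on PN are max{0,(p₁−p₀)/p₁} ≤ PN ≤ min{1,(1−p₀)/p₁}.
  lower = (p₁ − p₀)/p₁ = 0.043649 / 0.048694 ≈ 0.8964
  upper = min{1, (1 − p₀)/p₁} = 0.99495 / 0.048694 ≈ 20.4327 → capped at 1

0.896 ≤ PN ≤ 1.000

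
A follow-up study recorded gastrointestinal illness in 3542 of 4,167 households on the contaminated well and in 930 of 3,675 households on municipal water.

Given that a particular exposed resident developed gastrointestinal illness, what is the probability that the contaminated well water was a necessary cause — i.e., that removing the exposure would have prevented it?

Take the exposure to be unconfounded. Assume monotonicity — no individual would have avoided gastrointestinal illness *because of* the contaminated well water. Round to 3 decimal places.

p₁ = P(outcome | exposed) = 3542/4167 = 0.85001
p₀ = P(outcome | unexposed) = 930/3675 = 0.25306
Under exogeneity and monotonicity, PN = (p₁ − p₀) / p₁.
PN = (0.85001 − 0.25306) / 0.85001 = 0.59695 / 0.85001 ≈ 0.7023

PN ≈ 0.702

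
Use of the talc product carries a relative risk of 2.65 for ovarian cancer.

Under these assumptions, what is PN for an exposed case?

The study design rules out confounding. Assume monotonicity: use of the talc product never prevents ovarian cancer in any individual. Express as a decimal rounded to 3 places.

PN ≈ 0.623

Under exogeneity and monotonicity, PN = (RR − 1) / RR = 1 − 1/RR.
PN = (2.65 − 1) / 2.65 = 1.65 / 2.65 ≈ 0.6226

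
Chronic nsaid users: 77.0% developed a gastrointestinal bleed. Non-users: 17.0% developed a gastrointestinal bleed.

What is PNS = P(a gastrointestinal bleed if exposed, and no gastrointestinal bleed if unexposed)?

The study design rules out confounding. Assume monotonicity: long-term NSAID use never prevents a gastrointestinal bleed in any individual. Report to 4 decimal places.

PNS ≈ 0.6000

p₁ = 0.77, p₀ = 0.17.
Under exogeneity and monotonicity, PNS = p₁ − p₀.
PNS = 0.77 − 0.17 = 0.6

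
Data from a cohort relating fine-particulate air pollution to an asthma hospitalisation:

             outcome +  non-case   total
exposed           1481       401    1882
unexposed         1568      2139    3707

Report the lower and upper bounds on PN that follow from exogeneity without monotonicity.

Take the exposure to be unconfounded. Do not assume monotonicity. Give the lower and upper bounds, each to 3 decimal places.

0.462 ≤ PN ≤ 0.733

p₁ = P(outcome | exposed) = 1481/1882 = 0.78693
p₀ = P(outcome | unexposed) = 1568/3707 = 0.42298
Under exogeneity alone the bounds on PN are max{0,(p₁−p₀)/p₁} ≤ PN ≤ min{1,(1−p₀)/p₁}.
  lower = (p₁ − p₀)/p₁ = 0.36395 / 0.78693 ≈ 0.4625
  upper = min{1, (1 − p₀)/p₁} = 0.57702 / 0.78693 ≈ 0.7333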